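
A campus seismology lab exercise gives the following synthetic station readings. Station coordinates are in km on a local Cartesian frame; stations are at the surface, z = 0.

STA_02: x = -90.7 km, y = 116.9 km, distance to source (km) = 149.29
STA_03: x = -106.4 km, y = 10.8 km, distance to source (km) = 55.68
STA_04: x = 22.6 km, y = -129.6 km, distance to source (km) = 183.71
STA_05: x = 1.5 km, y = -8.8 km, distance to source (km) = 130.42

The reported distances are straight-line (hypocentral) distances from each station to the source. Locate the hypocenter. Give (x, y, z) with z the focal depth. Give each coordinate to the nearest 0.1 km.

(-121.3, -23.2, 41.5)

Each station gives a sphere (x−x_i)² + (y−y_i)² + z² = d_i² (stations at z=0).
Subtracting the STA_02 sphere from STA_03 and STA_04: z² cancels, leaving linear equations in x and y:
-31.4 x − 212.2 y = 8732.74
226.6 x − 493.0 y = -16047.04
Solving: x ≈ -121.300, y ≈ -23.204 km (keep extra digits for the depth step; rounded: -121.3, -23.2).
Then from the STA_02 sphere: z² = 149.29² − (x + 90.7)² − (y − 116.9)² with x = -121.300, y = -23.204, so z ≈ 41.497 ≈ 41.5 km.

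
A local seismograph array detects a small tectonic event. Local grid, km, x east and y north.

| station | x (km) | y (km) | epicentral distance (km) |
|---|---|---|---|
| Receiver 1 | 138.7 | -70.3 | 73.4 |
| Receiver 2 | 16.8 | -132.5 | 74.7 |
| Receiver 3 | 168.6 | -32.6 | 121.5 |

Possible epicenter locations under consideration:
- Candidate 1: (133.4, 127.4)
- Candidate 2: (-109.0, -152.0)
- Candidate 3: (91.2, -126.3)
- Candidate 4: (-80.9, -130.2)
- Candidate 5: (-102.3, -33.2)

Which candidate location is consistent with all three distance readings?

For each candidate, compare |candidate − station| to the reported distance:
Candidate 1: residuals Receiver 1 124.4, Receiver 2 210.2, Receiver 3 42.3 → max 210.2 km
Candidate 2: residuals Receiver 1 187.4, Receiver 2 52.6, Receiver 3 180.7 → max 187.4 km
Candidate 3: residuals Receiver 1 0.0, Receiver 2 0.0, Receiver 3 0.0 → max 0.0 km
Candidate 4: residuals Receiver 1 154.2, Receiver 2 23.0, Receiver 3 146.4 → max 154.2 km
Candidate 5: residuals Receiver 1 170.4, Receiver 2 80.4, Receiver 3 149.4 → max 170.4 km
Only Candidate 3 has all residuals ≈ 0.

Candidate 3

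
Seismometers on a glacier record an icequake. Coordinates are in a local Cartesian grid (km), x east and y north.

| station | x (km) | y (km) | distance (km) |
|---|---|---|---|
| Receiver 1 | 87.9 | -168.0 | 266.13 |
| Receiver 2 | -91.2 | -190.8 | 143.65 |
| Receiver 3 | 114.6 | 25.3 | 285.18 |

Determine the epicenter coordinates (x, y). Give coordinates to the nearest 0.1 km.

Circle about each station: (x − 87.9)² + (y + 168.0)² = 266.13²; (x + 91.2)² + (y + 190.8)² = 143.65²; (x − 114.6)² + (y − 25.3)² = 285.18².
Subtracting pairs of circle equations eliminates x²+y² and gives linear equations (the radical axes):
-358.2 x − 45.6 y = 58961.52
53.4 x + 386.6 y = -32679.62
Solving the 2×2 system: x ≈ -156.6, y ≈ -62.9 km.
Check against Receiver 1 (with the unrounded x, y): √((x − 87.9)²+(y + 168.0)²) = 266.13 ≈ 266.13 km. ✓

-156.6 km east, -62.9 km north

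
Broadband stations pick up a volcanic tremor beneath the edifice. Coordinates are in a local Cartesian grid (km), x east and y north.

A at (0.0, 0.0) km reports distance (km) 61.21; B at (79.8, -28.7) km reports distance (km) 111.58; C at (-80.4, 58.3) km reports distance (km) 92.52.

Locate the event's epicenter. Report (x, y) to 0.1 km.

Circle about each station: x² + y² = 61.21²; (x − 79.8)² + (y + 28.7)² = 111.58²; (x + 80.4)² + (y − 58.3)² = 92.52².
Subtracting pairs of circle equations eliminates x²+y² and gives linear equations (the radical axes):
159.6 x − 57.4 y = -1511.70
-160.8 x + 116.6 y = 5049.76
Solving the 2×2 system: x ≈ 12.1, y ≈ 60.0 km.
Check against A (with the unrounded x, y): √(x²+y²) = 61.22 ≈ 61.21 km. ✓

(12.1, 60.0)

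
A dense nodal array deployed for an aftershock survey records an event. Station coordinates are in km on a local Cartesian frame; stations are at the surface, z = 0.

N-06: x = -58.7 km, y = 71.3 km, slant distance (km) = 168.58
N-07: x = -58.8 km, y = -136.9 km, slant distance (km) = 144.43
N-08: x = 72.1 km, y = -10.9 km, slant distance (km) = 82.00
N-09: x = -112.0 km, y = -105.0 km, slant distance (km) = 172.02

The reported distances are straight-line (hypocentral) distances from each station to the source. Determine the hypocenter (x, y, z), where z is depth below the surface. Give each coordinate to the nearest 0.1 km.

x ≈ 38.6 km, y ≈ -51.0 km, depth ≈ 63.2 km

Each station gives a sphere (x−x_i)² + (y−y_i)² + z² = d_i² (stations at z=0).
Subtracting the N-06 sphere from N-07 and N-08: z² cancels, leaving linear equations in x and y:
-0.2 x − 416.4 y = 21228.86
261.6 x − 164.4 y = 18483.06
Solving: x ≈ 38.603, y ≈ -51.000 km (keep extra digits for the depth step; rounded: 38.6, -51.0).
Then from the N-06 sphere: z² = 168.58² − (x + 58.7)² − (y − 71.3)² with x = 38.603, y = -51.000, so z ≈ 63.199 ≈ 63.2 km.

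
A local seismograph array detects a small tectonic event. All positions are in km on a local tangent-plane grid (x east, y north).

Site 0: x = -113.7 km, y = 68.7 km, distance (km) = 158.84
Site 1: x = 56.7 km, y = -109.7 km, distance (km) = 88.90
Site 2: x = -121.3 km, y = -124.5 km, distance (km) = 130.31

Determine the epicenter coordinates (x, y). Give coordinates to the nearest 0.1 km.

Circle about each station: (x + 113.7)² + (y − 68.7)² = 158.84²; (x − 56.7)² + (y + 109.7)² = 88.90²; (x + 121.3)² + (y + 124.5)² = 130.31².
Subtracting the Site 0 equation from the Site 1 and Site 2 equations removes the quadratic terms:
340.8 x − 356.8 y = 14928.54
-15.2 x − 386.4 y = 20816.01
Solving the 2×2 system: x ≈ -12.1, y ≈ -53.4 km.

x ≈ -12.1 km, y ≈ -53.4 km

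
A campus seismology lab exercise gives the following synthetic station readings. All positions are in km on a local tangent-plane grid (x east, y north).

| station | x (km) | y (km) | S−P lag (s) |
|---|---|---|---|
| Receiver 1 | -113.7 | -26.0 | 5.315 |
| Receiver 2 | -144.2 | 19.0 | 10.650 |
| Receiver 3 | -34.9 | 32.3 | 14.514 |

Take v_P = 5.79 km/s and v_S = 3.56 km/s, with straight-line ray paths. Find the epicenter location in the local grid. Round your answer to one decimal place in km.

Distance from S−P lag: d = Δt · v_P v_S / (v_P − v_S) = Δt · (5.79·3.56)/(5.79−3.56) ≈ 9.2432·Δt.
So d_Receiver 1 = 49.13, d_Receiver 2 = 98.44, d_Receiver 3 = 134.16 km.
Circle about each station: (x + 113.7)² + (y + 26.0)² = 49.13²; (x + 144.2)² + (y − 19.0)² = 98.44²; (x + 34.9)² + (y − 32.3)² = 134.16².
Subtracting the Receiver 1 equation from the Receiver 2 and Receiver 3 equations removes the quadratic terms:
-61.0 x + 90.0 y = 274.27
157.6 x + 116.6 y = -26927.54
Solving the 2×2 system: x ≈ -115.3, y ≈ -75.1 km.

x ≈ -115.3 km, y ≈ -75.1 km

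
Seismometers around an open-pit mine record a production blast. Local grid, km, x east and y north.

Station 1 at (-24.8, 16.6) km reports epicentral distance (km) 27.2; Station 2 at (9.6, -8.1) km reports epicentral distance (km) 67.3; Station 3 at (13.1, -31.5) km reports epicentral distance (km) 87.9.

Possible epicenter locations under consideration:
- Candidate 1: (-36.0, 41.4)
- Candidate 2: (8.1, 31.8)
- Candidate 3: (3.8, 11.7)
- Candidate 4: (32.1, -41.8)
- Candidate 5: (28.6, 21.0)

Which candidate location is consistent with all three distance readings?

For each candidate, compare |candidate − station| to the reported distance:
Candidate 1: residuals Station 1 0.0, Station 2 0.0, Station 3 0.0 → max 0.0 km
Candidate 2: residuals Station 1 9.0, Station 2 27.4, Station 3 24.4 → max 27.4 km
Candidate 3: residuals Station 1 1.8, Station 2 46.7, Station 3 43.7 → max 46.7 km
Candidate 4: residuals Station 1 54.3, Station 2 26.8, Station 3 66.3 → max 66.3 km
Candidate 5: residuals Station 1 26.4, Station 2 32.5, Station 3 33.2 → max 33.2 km
Only Candidate 1 has all residuals ≈ 0.

Candidate 1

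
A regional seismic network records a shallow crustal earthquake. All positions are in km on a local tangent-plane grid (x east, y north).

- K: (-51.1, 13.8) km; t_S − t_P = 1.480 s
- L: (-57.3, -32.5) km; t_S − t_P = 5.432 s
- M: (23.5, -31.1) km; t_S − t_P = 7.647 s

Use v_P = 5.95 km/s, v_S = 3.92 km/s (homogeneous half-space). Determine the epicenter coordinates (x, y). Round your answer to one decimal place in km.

(-41.6, 27.9)

Distance from S−P lag: d = Δt · v_P v_S / (v_P − v_S) = Δt · (5.95·3.92)/(5.95−3.92) ≈ 11.4897·Δt.
So d_K = 17.00, d_L = 62.41, d_M = 87.86 km.
Circle about each station: (x + 51.1)² + (y − 13.8)² = 17.00²; (x + 57.3)² + (y + 32.5)² = 62.41²; (x − 23.5)² + (y + 31.1)² = 87.86².
Subtracting pairs of circle equations eliminates x²+y² and gives linear equations (the radical axes):
-12.4 x − 92.6 y = -2068.12
149.2 x − 89.8 y = -8712.57
Solving the 2×2 system: x ≈ -41.6, y ≈ 27.9 km.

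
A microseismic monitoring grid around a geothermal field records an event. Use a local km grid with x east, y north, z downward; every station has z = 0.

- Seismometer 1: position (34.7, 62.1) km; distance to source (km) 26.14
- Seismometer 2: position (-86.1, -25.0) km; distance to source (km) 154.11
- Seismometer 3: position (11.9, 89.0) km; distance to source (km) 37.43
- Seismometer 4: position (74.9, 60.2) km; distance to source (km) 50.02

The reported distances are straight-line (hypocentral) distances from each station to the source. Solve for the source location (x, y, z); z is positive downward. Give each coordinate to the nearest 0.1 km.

Each station gives a sphere (x−x_i)² + (y−y_i)² + z² = d_i² (stations at z=0).
Subtracting the Seismometer 1 sphere from Seismometer 2 and Seismometer 3: z² cancels, leaving linear equations in x and y:
-241.6 x − 174.2 y = -20088.88
-45.6 x + 53.8 y = 2284.40
Solving: x ≈ 32.607, y ≈ 70.098 km (keep extra digits for the depth step; rounded: 32.6, 70.1).
Then from the Seismometer 1 sphere: z² = 26.14² − (x − 34.7)² − (y − 62.1)² with x = 32.607, y = 70.098, so z ≈ 24.798 ≈ 24.8 km.

(32.6, 70.1, 24.8)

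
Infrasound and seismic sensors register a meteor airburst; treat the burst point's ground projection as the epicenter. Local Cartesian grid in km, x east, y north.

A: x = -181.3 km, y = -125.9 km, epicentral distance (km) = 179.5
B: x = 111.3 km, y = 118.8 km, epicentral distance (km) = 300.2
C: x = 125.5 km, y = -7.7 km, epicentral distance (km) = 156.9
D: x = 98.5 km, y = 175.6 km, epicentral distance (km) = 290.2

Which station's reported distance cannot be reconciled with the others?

B

Solve using three stations at a time. Using A, C, D (subtract circle equations pairwise → linear system) gives (x, y) ≈ (-4.4, -95.8).
Distances from that point to each station vs reported:
  A: calculated 179.5 vs reported 179.5 → residual 0.0 km
  B: calculated 243.7 vs reported 300.2 → residual 56.5 km
  C: calculated 156.9 vs reported 156.9 → residual 0.0 km
  D: calculated 290.2 vs reported 290.2 → residual 0.0 km
A, C, D are mutually consistent (residuals ≈ 0); B is off by 56.5 km.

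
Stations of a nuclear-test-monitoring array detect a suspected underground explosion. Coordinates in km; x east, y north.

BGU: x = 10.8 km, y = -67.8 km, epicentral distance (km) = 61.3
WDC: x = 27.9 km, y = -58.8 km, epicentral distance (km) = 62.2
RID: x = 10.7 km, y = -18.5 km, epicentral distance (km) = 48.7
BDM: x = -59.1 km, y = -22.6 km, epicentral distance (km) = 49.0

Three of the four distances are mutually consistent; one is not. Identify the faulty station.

Solve using three stations at a time. Using BGU, WDC, BDM (subtract circle equations pairwise → linear system) gives (x, y) ≈ (-11.6, -10.7).
Distances from that point to each station vs reported:
  BGU: calculated 61.3 vs reported 61.3 → residual 0.0 km
  WDC: calculated 62.2 vs reported 62.2 → residual 0.0 km
  RID: calculated 23.6 vs reported 48.7 → residual 25.1 km
  BDM: calculated 49.0 vs reported 49.0 → residual 0.0 km
BGU, WDC, BDM are mutually consistent (residuals ≈ 0); RID is off by 25.1 km.

RID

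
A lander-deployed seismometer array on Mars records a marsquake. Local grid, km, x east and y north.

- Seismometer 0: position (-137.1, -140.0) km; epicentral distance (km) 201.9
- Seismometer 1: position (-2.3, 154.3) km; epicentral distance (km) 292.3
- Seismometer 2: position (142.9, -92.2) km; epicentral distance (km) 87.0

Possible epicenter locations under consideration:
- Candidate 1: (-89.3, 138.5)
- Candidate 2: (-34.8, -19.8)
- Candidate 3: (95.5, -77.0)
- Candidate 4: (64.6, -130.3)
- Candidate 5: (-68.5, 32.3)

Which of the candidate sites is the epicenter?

For each candidate, compare |candidate − station| to the reported distance:
Candidate 1: residuals Seismometer 0 80.7, Seismometer 1 203.9, Seismometer 2 240.3 → max 240.3 km
Candidate 2: residuals Seismometer 0 44.1, Seismometer 1 115.2, Seismometer 2 104.9 → max 115.2 km
Candidate 3: residuals Seismometer 0 39.1, Seismometer 1 41.2, Seismometer 2 37.2 → max 41.2 km
Candidate 4: residuals Seismometer 0 0.0, Seismometer 1 0.1, Seismometer 2 0.1 → max 0.1 km
Candidate 5: residuals Seismometer 0 16.4, Seismometer 1 153.5, Seismometer 2 158.3 → max 158.3 km
Only Candidate 4 has all residuals ≈ 0.

Candidate 4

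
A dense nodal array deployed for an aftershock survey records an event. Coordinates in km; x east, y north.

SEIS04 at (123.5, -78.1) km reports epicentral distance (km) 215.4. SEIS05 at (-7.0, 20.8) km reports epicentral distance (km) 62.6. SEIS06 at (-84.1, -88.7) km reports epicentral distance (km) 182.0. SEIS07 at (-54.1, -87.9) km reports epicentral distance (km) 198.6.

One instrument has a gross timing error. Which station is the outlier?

SEIS07

Solve using three stations at a time. Using SEIS04, SEIS05, SEIS06 (subtract circle equations pairwise → linear system) gives (x, y) ≈ (-20.7, 81.9).
Distances from that point to each station vs reported:
  SEIS04: calculated 215.4 vs reported 215.4 → residual 0.0 km
  SEIS05: calculated 62.6 vs reported 62.6 → residual 0.0 km
  SEIS06: calculated 182.0 vs reported 182.0 → residual 0.0 km
  SEIS07: calculated 173.1 vs reported 198.6 → residual 25.5 km
SEIS04, SEIS05, SEIS06 are mutually consistent (residuals ≈ 0); SEIS07 is off by 25.5 km.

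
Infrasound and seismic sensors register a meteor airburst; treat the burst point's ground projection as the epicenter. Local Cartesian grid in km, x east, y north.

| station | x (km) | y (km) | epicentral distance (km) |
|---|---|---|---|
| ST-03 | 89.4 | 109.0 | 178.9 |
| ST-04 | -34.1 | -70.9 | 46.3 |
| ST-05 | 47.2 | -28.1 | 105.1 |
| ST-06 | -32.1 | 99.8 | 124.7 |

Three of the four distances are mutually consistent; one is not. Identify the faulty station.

Solve using three stations at a time. Using ST-03, ST-04, ST-06 (subtract circle equations pairwise → linear system) gives (x, y) ≈ (-29.3, -24.9).
Distances from that point to each station vs reported:
  ST-03: calculated 178.9 vs reported 178.9 → residual 0.0 km
  ST-04: calculated 46.3 vs reported 46.3 → residual 0.0 km
  ST-05: calculated 76.5 vs reported 105.1 → residual 28.6 km
  ST-06: calculated 124.7 vs reported 124.7 → residual 0.0 km
ST-03, ST-04, ST-06 are mutually consistent (residuals ≈ 0); ST-05 is off by 28.6 km.

ST-05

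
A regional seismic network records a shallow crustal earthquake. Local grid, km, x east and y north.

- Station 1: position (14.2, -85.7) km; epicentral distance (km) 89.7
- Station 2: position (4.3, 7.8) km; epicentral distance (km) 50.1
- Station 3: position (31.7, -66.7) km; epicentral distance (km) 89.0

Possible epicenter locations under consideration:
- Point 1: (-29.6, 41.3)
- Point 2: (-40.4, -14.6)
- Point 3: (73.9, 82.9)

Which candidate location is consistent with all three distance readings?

Point 2

For each candidate, compare |candidate − station| to the reported distance:
Point 1: residuals Station 1 44.6, Station 2 2.4, Station 3 35.2 → max 44.6 km
Point 2: residuals Station 1 0.1, Station 2 0.1, Station 3 0.0 → max 0.1 km
Point 3: residuals Station 1 89.2, Station 2 52.3, Station 3 66.4 → max 89.2 km
Only Point 2 has all residuals ≈ 0.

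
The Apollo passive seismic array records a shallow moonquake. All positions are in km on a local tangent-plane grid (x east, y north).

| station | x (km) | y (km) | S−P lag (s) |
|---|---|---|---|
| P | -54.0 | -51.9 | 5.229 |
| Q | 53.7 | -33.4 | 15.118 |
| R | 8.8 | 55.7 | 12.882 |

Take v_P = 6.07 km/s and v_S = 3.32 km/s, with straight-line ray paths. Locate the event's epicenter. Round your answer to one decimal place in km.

Distance from S−P lag: d = Δt · v_P v_S / (v_P − v_S) = Δt · (6.07·3.32)/(6.07−3.32) ≈ 7.3281·Δt.
So d_P = 38.32, d_Q = 110.79, d_R = 94.40 km.
Circle about each station: (x + 54.0)² + (y + 51.9)² = 38.32²; (x − 53.7)² + (y + 33.4)² = 110.79²; (x − 8.8)² + (y − 55.7)² = 94.40².
Subtracting the P equation from the Q and R equations removes the quadratic terms:
215.4 x + 37.0 y = -12416.36
125.6 x + 215.2 y = -9872.62
Solving the 2×2 system: x ≈ -55.3, y ≈ -13.6 km.

x ≈ -55.3 km, y ≈ -13.6 km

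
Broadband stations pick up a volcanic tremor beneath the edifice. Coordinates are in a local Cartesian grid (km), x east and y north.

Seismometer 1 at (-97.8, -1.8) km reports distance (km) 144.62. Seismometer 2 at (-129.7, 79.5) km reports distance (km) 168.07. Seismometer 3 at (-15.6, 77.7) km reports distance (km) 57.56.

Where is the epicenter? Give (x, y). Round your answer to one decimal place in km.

Circle about each station: (x + 97.8)² + (y + 1.8)² = 144.62²; (x + 129.7)² + (y − 79.5)² = 168.07²; (x + 15.6)² + (y − 77.7)² = 57.56².
Subtracting the Seismometer 1 equation from the Seismometer 2 and Seismometer 3 equations removes the quadratic terms:
-63.8 x + 162.6 y = 6241.68
164.4 x + 159.0 y = 14314.36
Solving the 2×2 system: x ≈ 36.2, y ≈ 52.6 km.
Check against Seismometer 1 (with the unrounded x, y): √((x + 97.8)²+(y + 1.8)²) = 144.62 ≈ 144.62 km. ✓

(36.2, 52.6)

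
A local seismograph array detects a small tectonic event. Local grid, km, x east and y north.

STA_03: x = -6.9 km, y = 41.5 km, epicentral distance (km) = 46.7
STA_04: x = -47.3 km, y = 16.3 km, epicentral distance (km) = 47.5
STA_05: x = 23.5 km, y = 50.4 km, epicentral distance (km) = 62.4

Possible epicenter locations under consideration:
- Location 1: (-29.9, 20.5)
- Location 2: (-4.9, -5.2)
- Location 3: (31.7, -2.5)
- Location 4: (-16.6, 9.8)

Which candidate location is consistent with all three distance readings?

Location 2

For each candidate, compare |candidate − station| to the reported distance:
Location 1: residuals STA_03 15.6, STA_04 29.6, STA_05 1.2 → max 29.6 km
Location 2: residuals STA_03 0.0, STA_04 0.0, STA_05 0.0 → max 0.0 km
Location 3: residuals STA_03 11.8, STA_04 33.7, STA_05 8.9 → max 33.7 km
Location 4: residuals STA_03 13.5, STA_04 16.1, STA_05 5.3 → max 16.1 km
Only Location 2 has all residuals ≈ 0.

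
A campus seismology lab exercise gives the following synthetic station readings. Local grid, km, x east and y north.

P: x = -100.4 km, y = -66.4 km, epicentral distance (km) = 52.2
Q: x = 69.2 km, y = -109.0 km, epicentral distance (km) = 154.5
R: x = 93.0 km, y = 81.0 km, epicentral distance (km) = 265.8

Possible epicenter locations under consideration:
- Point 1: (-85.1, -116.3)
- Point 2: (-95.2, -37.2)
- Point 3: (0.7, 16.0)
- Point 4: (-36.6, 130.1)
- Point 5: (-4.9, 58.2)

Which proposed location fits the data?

For each candidate, compare |candidate − station| to the reported distance:
Point 1: residuals P 0.0, Q 0.0, R 0.0 → max 0.0 km
Point 2: residuals P 22.5, Q 24.9, R 43.6 → max 43.6 km
Point 3: residuals P 78.2, Q 12.0, R 152.9 → max 152.9 km
Point 4: residuals P 154.4, Q 107.0, R 127.2 → max 154.4 km
Point 5: residuals P 104.8, Q 28.4, R 165.3 → max 165.3 km
Only Point 1 has all residuals ≈ 0.

Point 1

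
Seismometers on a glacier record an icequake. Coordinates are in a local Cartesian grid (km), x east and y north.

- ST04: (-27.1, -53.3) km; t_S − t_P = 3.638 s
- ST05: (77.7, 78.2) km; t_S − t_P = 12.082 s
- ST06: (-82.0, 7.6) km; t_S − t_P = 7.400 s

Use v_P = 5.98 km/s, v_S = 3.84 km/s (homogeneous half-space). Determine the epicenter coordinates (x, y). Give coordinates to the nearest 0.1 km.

x ≈ -7.4 km, y ≈ -19.6 km

Distance from S−P lag: d = Δt · v_P v_S / (v_P − v_S) = Δt · (5.98·3.84)/(5.98−3.84) ≈ 10.7305·Δt.
So d_ST04 = 39.04, d_ST05 = 129.65, d_ST06 = 79.41 km.
Circle about each station: (x + 27.1)² + (y + 53.3)² = 39.04²; (x − 77.7)² + (y − 78.2)² = 129.65²; (x + 82.0)² + (y − 7.6)² = 79.41².
Subtracting pairs of circle equations eliminates x²+y² and gives linear equations (the radical axes):
209.6 x + 263.0 y = -6707.77
-109.8 x + 121.8 y = -1575.37
Solving the 2×2 system: x ≈ -7.4, y ≈ -19.6 km.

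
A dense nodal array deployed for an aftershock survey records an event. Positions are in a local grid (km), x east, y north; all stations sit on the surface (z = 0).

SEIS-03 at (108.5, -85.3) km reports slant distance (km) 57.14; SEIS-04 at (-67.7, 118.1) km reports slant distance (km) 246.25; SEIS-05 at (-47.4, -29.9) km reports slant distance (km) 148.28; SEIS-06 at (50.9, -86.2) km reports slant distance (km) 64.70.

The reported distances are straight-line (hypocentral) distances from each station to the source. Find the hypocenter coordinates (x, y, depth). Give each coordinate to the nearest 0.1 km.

(87.4, -66.6, 49.7)

Each station gives a sphere (x−x_i)² + (y−y_i)² + z² = d_i² (stations at z=0).
Subtracting the SEIS-03 sphere from SEIS-04 and SEIS-05: z² cancels, leaving linear equations in x and y:
-352.4 x + 406.8 y = -57891.52
-311.8 x + 110.8 y = -34629.55
Solving: x ≈ 87.397, y ≈ -66.600 km (keep extra digits for the depth step; rounded: 87.4, -66.6).
Then from the SEIS-03 sphere: z² = 57.14² − (x − 108.5)² − (y + 85.3)² with x = 87.397, y = -66.600, so z ≈ 49.699 ≈ 49.7 km.
Check against SEIS-06 (with the unrounded solution): distance 64.70 ≈ 64.70 km. ✓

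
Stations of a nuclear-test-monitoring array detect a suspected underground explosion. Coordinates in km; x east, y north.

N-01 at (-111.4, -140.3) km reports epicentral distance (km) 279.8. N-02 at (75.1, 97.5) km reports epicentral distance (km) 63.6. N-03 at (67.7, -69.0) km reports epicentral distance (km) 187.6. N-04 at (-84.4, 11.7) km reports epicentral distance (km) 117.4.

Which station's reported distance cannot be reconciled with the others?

N-04

Solve using three stations at a time. Using N-01, N-02, N-03 (subtract circle equations pairwise → linear system) gives (x, y) ≈ (12.8, 110.4).
Distances from that point to each station vs reported:
  N-01: calculated 279.8 vs reported 279.8 → residual 0.0 km
  N-02: calculated 63.6 vs reported 63.6 → residual 0.0 km
  N-03: calculated 187.6 vs reported 187.6 → residual 0.0 km
  N-04: calculated 138.6 vs reported 117.4 → residual 21.2 km
N-01, N-02, N-03 are mutually consistent (residuals ≈ 0); N-04 is off by 21.2 km.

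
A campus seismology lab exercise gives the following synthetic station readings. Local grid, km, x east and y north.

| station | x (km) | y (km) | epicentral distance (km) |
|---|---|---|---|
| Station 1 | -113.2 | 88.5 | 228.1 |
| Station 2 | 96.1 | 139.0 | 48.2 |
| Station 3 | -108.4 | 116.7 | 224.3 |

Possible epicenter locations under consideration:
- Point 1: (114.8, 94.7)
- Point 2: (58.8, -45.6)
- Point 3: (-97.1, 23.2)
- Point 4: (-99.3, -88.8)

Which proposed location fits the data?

For each candidate, compare |candidate − station| to the reported distance:
Point 1: residuals Station 1 0.0, Station 2 0.1, Station 3 0.0 → max 0.1 km
Point 2: residuals Station 1 10.0, Station 2 140.1, Station 3 8.7 → max 140.1 km
Point 3: residuals Station 1 160.8, Station 2 177.0, Station 3 130.1 → max 177.0 km
Point 4: residuals Station 1 50.3, Station 2 251.9, Station 3 18.6 → max 251.9 km
Only Point 1 has all residuals ≈ 0.

Point 1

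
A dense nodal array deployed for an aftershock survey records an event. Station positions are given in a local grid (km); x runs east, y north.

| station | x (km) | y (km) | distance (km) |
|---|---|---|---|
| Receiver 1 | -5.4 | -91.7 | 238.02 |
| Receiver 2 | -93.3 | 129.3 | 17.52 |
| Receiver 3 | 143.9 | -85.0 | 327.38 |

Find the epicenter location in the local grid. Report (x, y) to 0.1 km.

Circle about each station: (x + 5.4)² + (y + 91.7)² = 238.02²; (x + 93.3)² + (y − 129.3)² = 17.52²; (x − 143.9)² + (y + 85.0)² = 327.38².
Subtracting pairs of circle equations eliminates x²+y² and gives linear equations (the radical axes):
-175.8 x + 442.0 y = 73331.90
298.6 x + 13.4 y = -31029.98
Solving the 2×2 system: x ≈ -109.4, y ≈ 122.4 km.

(-109.4, 122.4)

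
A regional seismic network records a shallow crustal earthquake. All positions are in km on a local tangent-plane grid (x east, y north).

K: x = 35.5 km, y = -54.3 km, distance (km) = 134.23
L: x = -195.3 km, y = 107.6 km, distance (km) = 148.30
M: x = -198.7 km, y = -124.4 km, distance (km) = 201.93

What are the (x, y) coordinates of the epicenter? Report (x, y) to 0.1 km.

Circle about each station: (x − 35.5)² + (y + 54.3)² = 134.23²; (x + 195.3)² + (y − 107.6)² = 148.30²; (x + 198.7)² + (y + 124.4)² = 201.93².
Subtracting the K equation from the L and M equations removes the quadratic terms:
-461.6 x + 323.8 y = 41535.91
-468.4 x − 140.2 y = 27990.28
Solving the 2×2 system: x ≈ -68.8, y ≈ 30.2 km.

(-68.8, 30.2)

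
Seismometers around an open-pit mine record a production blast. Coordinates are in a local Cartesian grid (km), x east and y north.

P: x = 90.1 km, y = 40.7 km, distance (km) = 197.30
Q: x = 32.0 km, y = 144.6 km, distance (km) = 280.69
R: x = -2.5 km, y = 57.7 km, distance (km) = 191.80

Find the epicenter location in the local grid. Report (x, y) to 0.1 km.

(-1.4, -134.1)

Circle about each station: (x − 90.1)² + (y − 40.7)² = 197.30²; (x − 32.0)² + (y − 144.6)² = 280.69²; (x + 2.5)² + (y − 57.7)² = 191.80².
Subtracting pairs of circle equations eliminates x²+y² and gives linear equations (the radical axes):
-116.2 x + 207.8 y = -27700.93
-185.2 x + 34.0 y = -4298.91
Solving the 2×2 system: x ≈ -1.4, y ≈ -134.1 km.
Check against P (with the unrounded x, y): √((x − 90.1)²+(y − 40.7)²) = 197.29 ≈ 197.30 km. ✓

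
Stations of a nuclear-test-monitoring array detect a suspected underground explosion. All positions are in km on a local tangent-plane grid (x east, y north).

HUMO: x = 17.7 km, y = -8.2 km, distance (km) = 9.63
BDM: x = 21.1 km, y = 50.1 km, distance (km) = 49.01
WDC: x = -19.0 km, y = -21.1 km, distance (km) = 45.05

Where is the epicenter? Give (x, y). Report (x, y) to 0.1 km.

Circle about each station: (x − 17.7)² + (y + 8.2)² = 9.63²; (x − 21.1)² + (y − 50.1)² = 49.01²; (x + 19.0)² + (y + 21.1)² = 45.05².
Subtracting the HUMO equation from the BDM and WDC equations removes the quadratic terms:
6.8 x + 116.6 y = 265.45
-73.4 x − 25.8 y = -1511.09
Solving the 2×2 system: x ≈ 20.2, y ≈ 1.1 km.
Check against HUMO (with the unrounded x, y): √((x − 17.7)²+(y + 8.2)²) = 9.63 ≈ 9.63 km. ✓

20.2 km east, 1.1 km north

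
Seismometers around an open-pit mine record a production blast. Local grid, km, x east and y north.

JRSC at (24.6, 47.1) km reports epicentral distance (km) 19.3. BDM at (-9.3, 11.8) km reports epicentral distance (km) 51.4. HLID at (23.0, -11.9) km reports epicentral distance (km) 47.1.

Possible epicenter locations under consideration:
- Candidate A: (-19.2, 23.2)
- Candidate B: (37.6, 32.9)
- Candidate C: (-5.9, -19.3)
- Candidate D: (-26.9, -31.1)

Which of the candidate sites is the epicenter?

Candidate B

For each candidate, compare |candidate − station| to the reported distance:
Candidate A: residuals JRSC 30.6, BDM 36.3, HLID 7.8 → max 36.3 km
Candidate B: residuals JRSC 0.0, BDM 0.0, HLID 0.0 → max 0.0 km
Candidate C: residuals JRSC 53.8, BDM 20.1, HLID 17.3 → max 53.8 km
Candidate D: residuals JRSC 74.3, BDM 5.0, HLID 6.4 → max 74.3 km
Only Candidate B has all residuals ≈ 0.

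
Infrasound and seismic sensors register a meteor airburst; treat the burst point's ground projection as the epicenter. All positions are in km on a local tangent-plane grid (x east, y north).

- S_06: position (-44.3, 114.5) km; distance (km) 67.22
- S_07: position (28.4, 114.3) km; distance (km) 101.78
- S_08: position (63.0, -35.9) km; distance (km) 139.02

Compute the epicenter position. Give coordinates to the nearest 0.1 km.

(-48.3, 47.4)

Circle about each station: (x + 44.3)² + (y − 114.5)² = 67.22²; (x − 28.4)² + (y − 114.3)² = 101.78²; (x − 63.0)² + (y + 35.9)² = 139.02².
Subtracting the S_06 equation from the S_07 and S_08 equations removes the quadratic terms:
145.4 x − 0.4 y = -7042.33
214.6 x − 300.8 y = -24622.96
Solving the 2×2 system: x ≈ -48.3, y ≈ 47.4 km.
Check against S_06 (with the unrounded x, y): √((x + 44.3)²+(y − 114.5)²) = 67.22 ≈ 67.22 km. ✓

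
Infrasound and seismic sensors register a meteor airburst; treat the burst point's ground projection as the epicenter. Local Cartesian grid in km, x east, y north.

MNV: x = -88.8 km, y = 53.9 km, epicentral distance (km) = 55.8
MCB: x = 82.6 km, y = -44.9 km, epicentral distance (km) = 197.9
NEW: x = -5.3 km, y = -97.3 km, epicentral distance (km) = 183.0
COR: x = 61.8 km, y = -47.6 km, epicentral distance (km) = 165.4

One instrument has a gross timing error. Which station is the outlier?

MCB

Solve using three stations at a time. Using MNV, NEW, COR (subtract circle equations pairwise → linear system) gives (x, y) ≈ (-40.7, 82.3).
Distances from that point to each station vs reported:
  MNV: calculated 55.9 vs reported 55.8 → residual 0.1 km
  MCB: calculated 177.1 vs reported 197.9 → residual 20.8 km
  NEW: calculated 183.0 vs reported 183.0 → residual 0.0 km
  COR: calculated 165.4 vs reported 165.4 → residual 0.0 km
MNV, NEW, COR are mutually consistent (residuals ≈ 0); MCB is off by 20.8 km.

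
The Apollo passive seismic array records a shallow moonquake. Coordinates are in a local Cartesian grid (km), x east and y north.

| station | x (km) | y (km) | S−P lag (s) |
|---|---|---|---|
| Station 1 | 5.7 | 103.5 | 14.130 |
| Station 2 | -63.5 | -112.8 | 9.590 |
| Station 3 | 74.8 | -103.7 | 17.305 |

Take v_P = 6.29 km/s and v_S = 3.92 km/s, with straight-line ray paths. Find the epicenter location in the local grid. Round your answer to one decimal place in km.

(-81.7, -14.7)

Distance from S−P lag: d = Δt · v_P v_S / (v_P − v_S) = Δt · (6.29·3.92)/(6.29−3.92) ≈ 10.4037·Δt.
So d_Station 1 = 147.00, d_Station 2 = 99.77, d_Station 3 = 180.04 km.
Circle about each station: (x − 5.7)² + (y − 103.5)² = 147.00²; (x + 63.5)² + (y + 112.8)² = 99.77²; (x − 74.8)² + (y + 103.7)² = 180.04².
Subtracting the Station 1 equation from the Station 2 and Station 3 equations removes the quadratic terms:
-138.4 x − 432.6 y = 17666.30
138.2 x − 414.4 y = -5201.41
Solving the 2×2 system: x ≈ -81.7, y ≈ -14.7 km.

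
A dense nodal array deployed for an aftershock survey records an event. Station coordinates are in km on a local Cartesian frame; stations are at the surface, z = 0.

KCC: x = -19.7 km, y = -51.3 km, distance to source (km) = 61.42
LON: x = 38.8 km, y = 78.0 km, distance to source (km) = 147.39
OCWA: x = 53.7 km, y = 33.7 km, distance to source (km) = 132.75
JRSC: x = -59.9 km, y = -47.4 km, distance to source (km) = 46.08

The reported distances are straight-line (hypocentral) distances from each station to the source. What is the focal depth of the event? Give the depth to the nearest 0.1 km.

z ≈ 40.5 km

Each station gives a sphere (x−x_i)² + (y−y_i)² + z² = d_i² (stations at z=0).
Subtracting the KCC sphere from LON and OCWA: z² cancels, leaving linear equations in x and y:
117.0 x + 258.6 y = -13381.74
146.8 x + 170.0 y = -12850.55
Solving: x ≈ -58.003, y ≈ -25.504 km (keep extra digits for the depth step; rounded: -58.0, -25.5).
Then from the KCC sphere: z² = 61.42² − (x + 19.7)² − (y + 51.3)² with x = -58.003, y = -25.504, so z ≈ 40.495 ≈ 40.5 km.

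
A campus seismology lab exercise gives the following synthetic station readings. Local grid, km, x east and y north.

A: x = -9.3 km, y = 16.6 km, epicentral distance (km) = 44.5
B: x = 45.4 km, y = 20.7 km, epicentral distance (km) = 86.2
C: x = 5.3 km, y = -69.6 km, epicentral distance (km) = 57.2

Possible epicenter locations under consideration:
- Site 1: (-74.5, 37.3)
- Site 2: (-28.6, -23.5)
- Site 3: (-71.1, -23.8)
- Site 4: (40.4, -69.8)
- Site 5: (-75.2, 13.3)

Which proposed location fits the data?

For each candidate, compare |candidate − station| to the reported distance:
Site 1: residuals A 23.9, B 34.8, C 76.2 → max 76.2 km
Site 2: residuals A 0.0, B 0.0, C 0.0 → max 0.0 km
Site 3: residuals A 29.3, B 38.5, C 31.9 → max 38.5 km
Site 4: residuals A 55.2, B 4.4, C 22.1 → max 55.2 km
Site 5: residuals A 21.5, B 34.6, C 58.4 → max 58.4 km
Only Site 2 has all residuals ≈ 0.

Site 2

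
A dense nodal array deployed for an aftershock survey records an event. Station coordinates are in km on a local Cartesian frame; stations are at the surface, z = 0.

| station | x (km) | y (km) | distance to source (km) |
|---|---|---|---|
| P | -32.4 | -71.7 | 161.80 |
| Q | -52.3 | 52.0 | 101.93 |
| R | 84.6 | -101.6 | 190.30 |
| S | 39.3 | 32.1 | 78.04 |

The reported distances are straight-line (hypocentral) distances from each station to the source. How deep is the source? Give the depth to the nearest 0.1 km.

depth ≈ 68.9 km

Each station gives a sphere (x−x_i)² + (y−y_i)² + z² = d_i² (stations at z=0).
Subtracting the P sphere from Q and R: z² cancels, leaving linear equations in x and y:
-39.8 x + 247.4 y = 15038.16
234.0 x − 59.8 y = 1254.22
Solving: x ≈ 21.790, y ≈ 64.290 km (keep extra digits for the depth step; rounded: 21.8, 64.3).
Then from the P sphere: z² = 161.80² − (x + 32.4)² − (y + 71.7)² with x = 21.790, y = 64.290, so z ≈ 68.916 ≈ 68.9 km.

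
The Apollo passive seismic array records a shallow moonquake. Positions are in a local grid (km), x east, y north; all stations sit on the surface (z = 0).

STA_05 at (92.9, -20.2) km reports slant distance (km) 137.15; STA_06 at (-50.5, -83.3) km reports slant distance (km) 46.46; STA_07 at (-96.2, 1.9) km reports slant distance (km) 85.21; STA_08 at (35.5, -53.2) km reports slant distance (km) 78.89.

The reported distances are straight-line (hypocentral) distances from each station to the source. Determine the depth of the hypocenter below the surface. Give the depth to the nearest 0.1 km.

Each station gives a sphere (x−x_i)² + (y−y_i)² + z² = d_i² (stations at z=0).
Subtracting the STA_05 sphere from STA_06 and STA_07: z² cancels, leaving linear equations in x and y:
-286.8 x − 126.2 y = 17102.28
-378.2 x + 44.2 y = 11768.98
Solving: x ≈ -37.102, y ≈ -51.200 km (keep extra digits for the depth step; rounded: -37.1, -51.2).
Then from the STA_05 sphere: z² = 137.15² − (x − 92.9)² − (y + 20.2)² with x = -37.102, y = -51.200, so z ≈ 30.799 ≈ 30.8 km.
Check against STA_08 (with the unrounded solution): distance 78.89 ≈ 78.89 km. ✓

z ≈ 30.8 km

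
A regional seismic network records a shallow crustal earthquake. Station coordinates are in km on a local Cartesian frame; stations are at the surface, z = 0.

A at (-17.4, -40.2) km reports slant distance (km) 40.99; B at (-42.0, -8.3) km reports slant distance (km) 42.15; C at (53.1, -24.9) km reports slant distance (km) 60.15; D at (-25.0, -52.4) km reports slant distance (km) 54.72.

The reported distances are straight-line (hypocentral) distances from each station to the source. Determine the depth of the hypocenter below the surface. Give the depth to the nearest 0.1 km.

Each station gives a sphere (x−x_i)² + (y−y_i)² + z² = d_i² (stations at z=0).
Subtracting the A sphere from B and C: z² cancels, leaving linear equations in x and y:
-49.2 x + 63.8 y = -182.35
141.0 x + 30.6 y = -417.02
Solving: x ≈ -2.002, y ≈ -4.402 km (keep extra digits for the depth step; rounded: -2.0, -4.4).
Then from the A sphere: z² = 40.99² − (x + 17.4)² − (y + 40.2)² with x = -2.002, y = -4.402, so z ≈ 12.712 ≈ 12.7 km.
Check against D (with the unrounded solution): distance 54.72 ≈ 54.72 km. ✓

z ≈ 12.7 km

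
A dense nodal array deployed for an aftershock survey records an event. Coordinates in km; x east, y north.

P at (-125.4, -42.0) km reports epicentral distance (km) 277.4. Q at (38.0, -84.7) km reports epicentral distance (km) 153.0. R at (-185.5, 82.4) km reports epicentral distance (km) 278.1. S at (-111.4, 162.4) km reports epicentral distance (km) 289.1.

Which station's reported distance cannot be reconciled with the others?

R

Solve using three stations at a time. Using P, Q, S (subtract circle equations pairwise → linear system) gives (x, y) ≈ (143.5, 26.0).
Distances from that point to each station vs reported:
  P: calculated 277.4 vs reported 277.4 → residual 0.0 km
  Q: calculated 153.0 vs reported 153.0 → residual 0.0 km
  R: calculated 333.8 vs reported 278.1 → residual 55.7 km
  S: calculated 289.1 vs reported 289.1 → residual 0.0 km
P, Q, S are mutually consistent (residuals ≈ 0); R is off by 55.7 km.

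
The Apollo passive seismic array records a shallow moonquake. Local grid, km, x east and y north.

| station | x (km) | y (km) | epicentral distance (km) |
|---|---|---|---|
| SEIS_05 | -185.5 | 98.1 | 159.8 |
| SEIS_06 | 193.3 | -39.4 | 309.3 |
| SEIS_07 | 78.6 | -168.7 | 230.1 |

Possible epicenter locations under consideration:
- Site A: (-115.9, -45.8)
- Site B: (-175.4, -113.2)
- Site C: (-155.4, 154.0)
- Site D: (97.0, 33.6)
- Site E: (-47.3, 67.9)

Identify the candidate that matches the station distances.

Site A

For each candidate, compare |candidate − station| to the reported distance:
Site A: residuals SEIS_05 0.0, SEIS_06 0.0, SEIS_07 0.0 → max 0.0 km
Site B: residuals SEIS_05 51.7, SEIS_06 66.7, SEIS_07 29.9 → max 66.7 km
Site C: residuals SEIS_05 96.3, SEIS_06 89.4, SEIS_07 168.5 → max 168.5 km
Site D: residuals SEIS_05 130.0, SEIS_06 188.5, SEIS_07 27.0 → max 188.5 km
Site E: residuals SEIS_05 18.3, SEIS_06 45.9, SEIS_07 37.9 → max 45.9 km
Only Site A has all residuals ≈ 0.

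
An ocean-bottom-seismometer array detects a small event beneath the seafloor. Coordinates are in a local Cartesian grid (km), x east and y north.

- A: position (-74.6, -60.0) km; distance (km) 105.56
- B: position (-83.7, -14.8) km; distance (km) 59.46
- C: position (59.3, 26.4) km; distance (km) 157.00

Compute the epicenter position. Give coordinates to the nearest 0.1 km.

Circle about each station: (x + 74.6)² + (y + 60.0)² = 105.56²; (x + 83.7)² + (y + 14.8)² = 59.46²; (x − 59.3)² + (y − 26.4)² = 157.00².
Subtracting the A equation from the B and C equations removes the quadratic terms:
-18.2 x + 90.4 y = 5666.99
267.8 x + 172.8 y = -18457.80
Solving the 2×2 system: x ≈ -96.8, y ≈ 43.2 km.

x ≈ -96.8 km, y ≈ 43.2 km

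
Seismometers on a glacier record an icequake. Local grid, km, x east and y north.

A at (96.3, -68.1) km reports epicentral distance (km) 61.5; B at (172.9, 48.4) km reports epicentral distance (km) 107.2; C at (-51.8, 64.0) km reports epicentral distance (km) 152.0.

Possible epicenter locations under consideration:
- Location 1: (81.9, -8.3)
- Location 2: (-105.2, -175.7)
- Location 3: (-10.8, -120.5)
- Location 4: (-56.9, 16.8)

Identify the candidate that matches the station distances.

For each candidate, compare |candidate − station| to the reported distance:
Location 1: residuals A 0.0, B 0.0, C 0.0 → max 0.0 km
Location 2: residuals A 166.9, B 250.0, C 93.6 → max 250.0 km
Location 3: residuals A 57.7, B 142.3, C 37.0 → max 142.3 km
Location 4: residuals A 113.7, B 124.8, C 104.5 → max 124.8 km
Only Location 1 has all residuals ≈ 0.

Location 1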